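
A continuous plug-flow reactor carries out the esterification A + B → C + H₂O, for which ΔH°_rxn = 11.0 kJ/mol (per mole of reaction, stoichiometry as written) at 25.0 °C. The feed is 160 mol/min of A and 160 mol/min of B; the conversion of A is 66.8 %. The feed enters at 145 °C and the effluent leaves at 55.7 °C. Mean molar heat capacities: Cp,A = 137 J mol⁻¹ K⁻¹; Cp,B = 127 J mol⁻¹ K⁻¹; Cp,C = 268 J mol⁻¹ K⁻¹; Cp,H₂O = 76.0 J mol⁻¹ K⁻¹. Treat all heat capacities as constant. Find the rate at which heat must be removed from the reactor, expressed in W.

Extent of reaction ξ = 0.668 × 160 = 106.88 mol/min
Reaction term: ξ·ΔH°_rxn = 106.88 × 11.0 = 1175.7 kJ/min
Sensible, feed 145→25 °C: -5068.8 kJ/min
Outlet flows (mol/min): A 53.12, B 53.12, C 106.88, H₂O 106.88
Sensible, products 25→55.7 °C: 1559.3 kJ/min
Q = ΔH = -2333.9 kJ/min = -38.898 kW
Heat removed = 38898 W

Q_out = 38900 W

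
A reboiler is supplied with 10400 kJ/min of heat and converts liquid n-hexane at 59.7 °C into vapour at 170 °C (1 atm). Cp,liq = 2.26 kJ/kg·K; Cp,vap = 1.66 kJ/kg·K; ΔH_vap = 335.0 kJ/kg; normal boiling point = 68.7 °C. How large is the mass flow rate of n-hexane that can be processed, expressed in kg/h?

ṁ = 1190 kg/h

Δh = 2.26×(68.7−59.7) + 335.0 + 1.66×(170−68.7) = 523.5 kJ/kg
Q = 10400 kJ/min = 173.33 kJ/s = 624000 kJ/h
ṁ = Q/Δh = 624000 / 523.5 = 1192 kg/h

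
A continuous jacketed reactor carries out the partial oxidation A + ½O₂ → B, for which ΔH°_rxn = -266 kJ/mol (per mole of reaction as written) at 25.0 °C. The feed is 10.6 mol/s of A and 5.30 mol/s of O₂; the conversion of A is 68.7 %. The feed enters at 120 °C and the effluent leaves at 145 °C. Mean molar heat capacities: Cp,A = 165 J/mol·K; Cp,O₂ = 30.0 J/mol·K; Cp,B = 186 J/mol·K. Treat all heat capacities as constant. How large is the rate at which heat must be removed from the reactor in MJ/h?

Extent of reaction ξ = 0.687 × 10.6 = 7.2822 mol/s
Reaction term: ξ·ΔH°_rxn = 7.2822 × -266 = -1937.1 kJ/s
Sensible, feed 120→25 °C: -181.26 kJ/s
Outlet flows (mol/s): A 3.3178, O₂ 1.6589, B 7.2822
Sensible, products 25→145 °C: 234.2 kJ/s
Q = ΔH = -1884.1 kJ/s = -1884.1 kW
Heat removed = 6782.8 MJ/h

Q_out = 6780 MJ/h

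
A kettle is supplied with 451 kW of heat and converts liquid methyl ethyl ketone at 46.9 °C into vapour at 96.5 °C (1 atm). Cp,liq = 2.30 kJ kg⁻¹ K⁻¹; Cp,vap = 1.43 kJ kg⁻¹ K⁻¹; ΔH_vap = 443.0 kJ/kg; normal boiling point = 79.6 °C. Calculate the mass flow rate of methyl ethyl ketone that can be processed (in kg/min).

ṁ = 49.9 kg/min

Δh = 2.30×(79.6−46.9) + 443.0 + 1.43×(96.5−79.6) = 542.38 kJ/kg
Q = 451 kW = 451 kJ/s = 27060 kJ/min
ṁ = Q/Δh = 27060 / 542.38 = 49.891 kg/min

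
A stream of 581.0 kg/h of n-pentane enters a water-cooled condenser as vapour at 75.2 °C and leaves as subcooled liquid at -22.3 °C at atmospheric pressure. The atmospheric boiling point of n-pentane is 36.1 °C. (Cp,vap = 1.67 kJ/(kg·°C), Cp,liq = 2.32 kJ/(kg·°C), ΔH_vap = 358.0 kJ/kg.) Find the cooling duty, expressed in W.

Q_c = 90200 W

vapour 75.2→36.1 °C: -65.297 kJ/kg
condensation at 36.1 °C: -358 kJ/kg
liquid 36.1→-22.3 °C: -135.49 kJ/kg
Δh = -65.297 + -358 + -135.49 = -558.78 kJ/kg
Q = ṁ·Δh = 581.0 kg/h × -558.78 kJ/kg = -324650 kJ/h
|Q| = 90.182 kW = 90182 W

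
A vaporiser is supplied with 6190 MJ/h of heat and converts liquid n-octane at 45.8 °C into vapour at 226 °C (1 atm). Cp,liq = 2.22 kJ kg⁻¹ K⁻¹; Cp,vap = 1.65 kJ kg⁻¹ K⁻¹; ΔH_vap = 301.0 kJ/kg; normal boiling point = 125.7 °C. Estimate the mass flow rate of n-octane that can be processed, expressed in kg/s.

ṁ = 2.67 kg/s

Δh = 2.22×(125.7−45.8) + 301.0 + 1.65×(226−125.7) = 643.87 kJ/kg
Q = 6190 MJ/h = 1719.4 kJ/s = 1719.4 kJ/s
ṁ = Q/Δh = 1719.4 / 643.87 = 2.6705 kg/s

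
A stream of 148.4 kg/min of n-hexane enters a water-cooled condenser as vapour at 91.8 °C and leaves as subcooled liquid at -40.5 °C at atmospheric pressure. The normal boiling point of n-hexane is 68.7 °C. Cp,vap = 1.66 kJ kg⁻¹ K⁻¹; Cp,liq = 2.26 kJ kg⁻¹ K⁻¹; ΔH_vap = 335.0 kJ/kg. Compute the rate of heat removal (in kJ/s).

Q_c = 1530 kJ/s

vapour 91.8→68.7 °C: -38.346 kJ/kg
condensation at 68.7 °C: -335 kJ/kg
liquid 68.7→-40.5 °C: -246.79 kJ/kg
Δh = -38.346 + -335 + -246.79 = -620.14 kJ/kg
Q = ṁ·Δh = 148.4 kg/min × -620.14 kJ/kg = -92028 kJ/min
|Q| = 1533.8 kW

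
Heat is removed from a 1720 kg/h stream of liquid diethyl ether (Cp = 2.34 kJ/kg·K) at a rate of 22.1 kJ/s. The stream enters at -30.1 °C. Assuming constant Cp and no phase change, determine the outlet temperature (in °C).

T_out = -49.9 °C

Q = 22.1 kJ/s = 79560 kJ/h
ΔT = Q/(ṁ·Cp) = 79560/(1720×2.34) = 19.767 K
T_out = -30.1 − 19.767 = -49.867 °C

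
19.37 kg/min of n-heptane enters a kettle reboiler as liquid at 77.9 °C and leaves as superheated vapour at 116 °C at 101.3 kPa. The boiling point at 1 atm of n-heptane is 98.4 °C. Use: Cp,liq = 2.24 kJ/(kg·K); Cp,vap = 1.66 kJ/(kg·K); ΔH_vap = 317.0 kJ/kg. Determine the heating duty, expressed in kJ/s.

Q = 127 kJ/s

liquid 77.9→98.4 °C: 45.92 kJ/kg
vaporisation at 98.4 °C: 317 kJ/kg
vapour 98.4→116 °C: 29.216 kJ/kg
Δh = 45.92 + 317 + 29.216 = 392.14 kJ/kg
Q = ṁ·Δh = 19.37 kg/min × 392.14 kJ/kg = 7595.7 kJ/min
|Q| = 126.59 kW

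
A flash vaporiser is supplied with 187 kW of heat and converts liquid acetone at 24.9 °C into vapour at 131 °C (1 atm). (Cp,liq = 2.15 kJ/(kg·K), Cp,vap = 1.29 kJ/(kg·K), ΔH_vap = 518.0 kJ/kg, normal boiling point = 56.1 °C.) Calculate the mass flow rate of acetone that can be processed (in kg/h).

ṁ = 988 kg/h

Δh = 2.15×(56.1−24.9) + 518.0 + 1.29×(131−56.1) = 681.7 kJ/kg
Q = 187 kW = 187 kJ/s = 673200 kJ/h
ṁ = Q/Δh = 673200 / 681.7 = 987.53 kg/h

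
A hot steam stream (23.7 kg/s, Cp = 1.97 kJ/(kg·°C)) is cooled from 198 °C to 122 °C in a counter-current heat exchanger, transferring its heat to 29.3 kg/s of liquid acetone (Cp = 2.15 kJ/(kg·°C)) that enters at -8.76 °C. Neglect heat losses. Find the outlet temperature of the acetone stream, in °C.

T_c,out = 47.6 °C

Heat released by hot stream: Q = 23.7 × 1.97 × (198 − 122) = 3548.4 kJ/s
Energy balance on cold side (adiabatic exchanger): Q = ṁ_c·Cp_c·(T_c,out − T_c,in)
T_c,out = -8.76 + 3548.4/(29.3 × 2.15) = 47.568 °C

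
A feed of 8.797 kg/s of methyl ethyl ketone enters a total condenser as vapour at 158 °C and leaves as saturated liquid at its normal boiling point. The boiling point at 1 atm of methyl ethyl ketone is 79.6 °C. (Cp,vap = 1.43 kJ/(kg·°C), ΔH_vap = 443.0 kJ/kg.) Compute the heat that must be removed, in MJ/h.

vapour 158→79.6 °C: -112.11 kJ/kg
condensation at 79.6 °C: -443 kJ/kg
Δh = -112.11 + -443 = -555.11 kJ/kg
Q = ṁ·Δh = 8.797 kg/s × -555.11 kJ/kg = -4883.3 kJ/s
|Q| = 4883.3 kW = 17580 MJ/h

Q_c = 17600 MJ/h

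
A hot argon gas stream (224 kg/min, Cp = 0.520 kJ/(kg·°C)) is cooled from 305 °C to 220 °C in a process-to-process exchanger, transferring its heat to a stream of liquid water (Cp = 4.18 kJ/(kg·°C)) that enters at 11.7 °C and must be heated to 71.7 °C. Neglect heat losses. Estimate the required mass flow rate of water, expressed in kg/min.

Heat released by hot stream: Q = 224 × 0.520 × (305 − 220) = 9900.8 kJ/min
Energy balance on cold side (adiabatic exchanger): Q = ṁ_c·Cp_c·(T_c,out − T_c,in)
ṁ_c = 9900.8 / [4.18 × (71.7 − 11.7)] = 39.477 kg/min

ṁ_c = 39.5 kg/min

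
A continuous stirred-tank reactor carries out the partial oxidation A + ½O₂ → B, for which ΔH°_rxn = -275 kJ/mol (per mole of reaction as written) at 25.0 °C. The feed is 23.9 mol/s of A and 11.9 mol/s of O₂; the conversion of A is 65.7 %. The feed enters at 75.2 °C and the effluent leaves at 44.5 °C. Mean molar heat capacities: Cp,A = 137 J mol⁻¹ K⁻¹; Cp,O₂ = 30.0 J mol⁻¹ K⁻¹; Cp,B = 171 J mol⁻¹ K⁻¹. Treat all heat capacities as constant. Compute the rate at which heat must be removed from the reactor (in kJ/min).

Extent of reaction ξ = 0.657 × 23.9 = 15.702 mol/s
Reaction term: ξ·ΔH°_rxn = 15.702 × -275 = -4318.1 kJ/s
Sensible, feed 75.2→25 °C: -182.29 kJ/s
Outlet flows (mol/s): A 8.1977, O₂ 4.0489, B 15.702
Sensible, products 25→44.5 °C: 76.628 kJ/s
Q = ΔH = -4423.8 kJ/s = -4423.8 kW
Heat removed = 265430 kJ/min

Q_out = 265000 kJ/min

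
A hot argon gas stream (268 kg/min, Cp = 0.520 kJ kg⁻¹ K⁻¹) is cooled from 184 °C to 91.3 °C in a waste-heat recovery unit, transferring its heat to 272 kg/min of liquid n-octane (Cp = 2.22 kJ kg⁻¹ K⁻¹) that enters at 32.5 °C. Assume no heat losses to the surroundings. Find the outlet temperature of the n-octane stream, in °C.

T_c,out = 53.9 °C

Heat released by hot stream: Q = 268 × 0.520 × (184 − 91.3) = 12919 kJ/min
Energy balance on cold side (adiabatic exchanger): Q = ṁ_c·Cp_c·(T_c,out − T_c,in)
T_c,out = 32.5 + 12919/(272 × 2.22) = 53.894 °C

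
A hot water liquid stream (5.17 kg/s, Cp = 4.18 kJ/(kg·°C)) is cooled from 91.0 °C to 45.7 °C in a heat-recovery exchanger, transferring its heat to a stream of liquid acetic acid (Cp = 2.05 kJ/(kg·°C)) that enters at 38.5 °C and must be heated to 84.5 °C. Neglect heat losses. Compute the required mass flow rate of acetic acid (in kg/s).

ṁ_c = 10.4 kg/s

Heat released by hot stream: Q = 5.17 × 4.18 × (91.0 − 45.7) = 978.96 kJ/s
Energy balance on cold side (adiabatic exchanger): Q = ṁ_c·Cp_c·(T_c,out − T_c,in)
ṁ_c = 978.96 / [2.05 × (84.5 − 38.5)] = 10.381 kg/s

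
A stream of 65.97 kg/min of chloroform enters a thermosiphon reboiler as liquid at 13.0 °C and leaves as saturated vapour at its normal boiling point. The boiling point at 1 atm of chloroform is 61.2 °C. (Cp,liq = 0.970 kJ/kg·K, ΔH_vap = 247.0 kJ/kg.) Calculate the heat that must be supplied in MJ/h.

liquid 13.0→61.2 °C: 46.754 kJ/kg
vaporisation at 61.2 °C: 247 kJ/kg
Δh = 46.754 + 247 = 293.75 kJ/kg
Q = ṁ·Δh = 65.97 kg/min × 293.75 kJ/kg = 19379 kJ/min
|Q| = 322.98 kW = 1162.7 MJ/h

Q = 1160 MJ/h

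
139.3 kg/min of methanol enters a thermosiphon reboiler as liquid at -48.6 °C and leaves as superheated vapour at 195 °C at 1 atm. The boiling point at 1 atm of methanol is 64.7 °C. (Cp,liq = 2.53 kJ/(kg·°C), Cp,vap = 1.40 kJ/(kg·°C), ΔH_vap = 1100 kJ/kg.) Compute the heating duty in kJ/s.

Q = 3640 kJ/s

liquid -48.6→64.7 °C: 286.65 kJ/kg
vaporisation at 64.7 °C: 1100 kJ/kg
vapour 64.7→195 °C: 182.42 kJ/kg
Δh = 286.65 + 1100 + 182.42 = 1569.1 kJ/kg
Q = ṁ·Δh = 139.3 kg/min × 1569.1 kJ/kg = 218570 kJ/min
|Q| = 3642.9 kW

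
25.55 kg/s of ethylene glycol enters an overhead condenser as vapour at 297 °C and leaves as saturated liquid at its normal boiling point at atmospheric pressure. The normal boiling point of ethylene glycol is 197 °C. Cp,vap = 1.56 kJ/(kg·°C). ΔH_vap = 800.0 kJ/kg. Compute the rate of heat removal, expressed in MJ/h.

vapour 297→197 °C: -156 kJ/kg
condensation at 197 °C: -800 kJ/kg
Δh = -156 + -800 = -956 kJ/kg
Q = ṁ·Δh = 25.55 kg/s × -956 kJ/kg = -24426 kJ/s
|Q| = 24426 kW = 87933 MJ/h

Q_c = 87900 MJ/h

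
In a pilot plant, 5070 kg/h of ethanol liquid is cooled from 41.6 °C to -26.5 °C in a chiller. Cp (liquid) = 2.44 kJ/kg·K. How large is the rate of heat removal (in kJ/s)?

Q_c = 234 kJ/s

Q = ṁ·Cp·ΔT = 5070 × 2.44 × (-26.5 − 41.6) = -842450 kJ/h
Converting: 842450 / 3600 s = 234.01 kW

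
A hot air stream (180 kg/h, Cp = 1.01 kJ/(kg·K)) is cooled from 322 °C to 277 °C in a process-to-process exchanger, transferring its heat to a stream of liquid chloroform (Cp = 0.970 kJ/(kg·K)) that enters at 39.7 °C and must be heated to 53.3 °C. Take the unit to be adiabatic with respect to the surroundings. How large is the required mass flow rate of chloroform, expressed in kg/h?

ṁ_c = 620 kg/h

Heat released by hot stream: Q = 180 × 1.01 × (322 − 277) = 8181 kJ/h
Energy balance on cold side (adiabatic exchanger): Q = ṁ_c·Cp_c·(T_c,out − T_c,in)
ṁ_c = 8181 / [0.970 × (53.3 − 39.7)] = 620.15 kg/h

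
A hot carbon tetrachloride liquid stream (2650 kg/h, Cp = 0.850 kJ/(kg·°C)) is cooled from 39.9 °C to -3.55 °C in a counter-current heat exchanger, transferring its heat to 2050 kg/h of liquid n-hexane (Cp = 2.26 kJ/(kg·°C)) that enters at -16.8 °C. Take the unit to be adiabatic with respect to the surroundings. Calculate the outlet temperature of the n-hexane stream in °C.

T_c,out = 4.32 °C

Heat released by hot stream: Q = 2650 × 0.850 × (39.9 − -3.55) = 97871 kJ/h
Energy balance on cold side (adiabatic exchanger): Q = ṁ_c·Cp_c·(T_c,out − T_c,in)
T_c,out = -16.8 + 97871/(2050 × 2.26) = 4.3248 °C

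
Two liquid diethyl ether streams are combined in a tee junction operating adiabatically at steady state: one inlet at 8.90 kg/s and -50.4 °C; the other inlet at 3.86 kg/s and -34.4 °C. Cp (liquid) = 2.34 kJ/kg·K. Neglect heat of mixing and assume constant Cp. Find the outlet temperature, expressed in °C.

T_out = -45.6 °C

Energy balance with Q = 0: Σ ṁᵢCp,ᵢ(T_out − Tᵢ) = 0
T_out = Σ ṁᵢCp,ᵢTᵢ / Σ ṁᵢCp,ᵢ
      = -1360.3 / 29.858 = -45.56 °C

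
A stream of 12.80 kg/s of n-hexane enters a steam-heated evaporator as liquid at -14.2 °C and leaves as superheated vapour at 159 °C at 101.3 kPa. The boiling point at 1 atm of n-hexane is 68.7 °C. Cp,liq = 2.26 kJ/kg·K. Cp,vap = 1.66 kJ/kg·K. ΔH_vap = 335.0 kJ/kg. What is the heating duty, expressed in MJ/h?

Q = 31000 MJ/h

liquid -14.2→68.7 °C: 187.35 kJ/kg
vaporisation at 68.7 °C: 335 kJ/kg
vapour 68.7→159 °C: 149.9 kJ/kg
Δh = 187.35 + 335 + 149.9 = 672.25 kJ/kg
Q = ṁ·Δh = 12.80 kg/s × 672.25 kJ/kg = 8604.8 kJ/s
|Q| = 8604.8 kW = 30977 MJ/h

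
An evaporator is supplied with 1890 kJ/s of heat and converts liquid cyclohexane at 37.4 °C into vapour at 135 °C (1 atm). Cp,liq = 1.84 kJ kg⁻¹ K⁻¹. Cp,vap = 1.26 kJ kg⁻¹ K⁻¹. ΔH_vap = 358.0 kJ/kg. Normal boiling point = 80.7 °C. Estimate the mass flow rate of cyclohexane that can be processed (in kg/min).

ṁ = 224 kg/min

Δh = 1.84×(80.7−37.4) + 358.0 + 1.26×(135−80.7) = 506.09 kJ/kg
Q = 1890 kJ/s = 1890 kJ/s = 113400 kJ/min
ṁ = Q/Δh = 113400 / 506.09 = 224.07 kg/min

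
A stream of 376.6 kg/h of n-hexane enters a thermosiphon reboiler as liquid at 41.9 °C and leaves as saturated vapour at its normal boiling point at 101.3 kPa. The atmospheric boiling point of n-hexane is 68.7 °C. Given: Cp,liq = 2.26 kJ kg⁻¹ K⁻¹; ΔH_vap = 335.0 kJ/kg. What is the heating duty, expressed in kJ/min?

liquid 41.9→68.7 °C: 60.568 kJ/kg
vaporisation at 68.7 °C: 335 kJ/kg
Δh = 60.568 + 335 = 395.57 kJ/kg
Q = ṁ·Δh = 376.6 kg/h × 395.57 kJ/kg = 148970 kJ/h
|Q| = 41.381 kW = 2482.8 kJ/min

Q = 2480 kJ/min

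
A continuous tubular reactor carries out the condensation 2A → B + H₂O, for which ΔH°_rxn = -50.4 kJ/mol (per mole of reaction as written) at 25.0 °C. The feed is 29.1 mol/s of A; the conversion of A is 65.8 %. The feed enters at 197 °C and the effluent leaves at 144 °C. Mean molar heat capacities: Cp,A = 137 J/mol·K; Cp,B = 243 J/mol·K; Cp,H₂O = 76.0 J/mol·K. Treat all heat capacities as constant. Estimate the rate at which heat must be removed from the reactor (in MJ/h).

Q_out = 2310 MJ/h

Extent of reaction ξ = 0.658 × 29.1 / 2 = 9.5739 mol/s
Reaction term: ξ·ΔH°_rxn = 9.5739 × -50.4 = -482.52 kJ/s
Sensible, feed 197→25 °C: -685.71 kJ/s
Outlet flows (mol/s): A 9.9522, B 9.5739, H₂O 9.5739
Sensible, products 25→144 °C: 525.69 kJ/s
Q = ΔH = -642.55 kJ/s = -642.55 kW
Heat removed = 2313.2 MJ/h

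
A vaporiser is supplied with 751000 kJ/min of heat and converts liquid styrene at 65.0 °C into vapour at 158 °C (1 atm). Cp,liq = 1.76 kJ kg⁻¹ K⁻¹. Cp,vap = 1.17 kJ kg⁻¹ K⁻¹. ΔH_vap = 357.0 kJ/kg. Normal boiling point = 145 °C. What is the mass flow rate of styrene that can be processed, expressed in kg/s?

ṁ = 24.4 kg/s

Δh = 1.76×(145−65.0) + 357.0 + 1.17×(158−145) = 513.01 kJ/kg
Q = 751000 kJ/min = 12517 kJ/s = 12517 kJ/s
ṁ = Q/Δh = 12517 / 513.01 = 24.398 kg/s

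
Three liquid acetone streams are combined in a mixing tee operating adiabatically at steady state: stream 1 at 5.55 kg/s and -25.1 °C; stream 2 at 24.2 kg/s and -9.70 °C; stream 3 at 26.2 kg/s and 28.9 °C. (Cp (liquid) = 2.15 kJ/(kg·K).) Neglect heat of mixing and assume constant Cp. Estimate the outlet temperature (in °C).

Energy balance with Q = 0: Σ ṁᵢCp,ᵢ(T_out − Tᵢ) = 0
Σ ṁᵢCp,ᵢTᵢ = 5.55×2.15×-25.1 + 24.2×2.15×-9.70 + 26.2×2.15×28.9 = 823.74
Σ ṁᵢCp,ᵢ = 5.55×2.15 + 24.2×2.15 + 26.2×2.15 = 120.29
T_out = 823.74 / 120.29 = 6.8478 °C

T_out = 6.85 °C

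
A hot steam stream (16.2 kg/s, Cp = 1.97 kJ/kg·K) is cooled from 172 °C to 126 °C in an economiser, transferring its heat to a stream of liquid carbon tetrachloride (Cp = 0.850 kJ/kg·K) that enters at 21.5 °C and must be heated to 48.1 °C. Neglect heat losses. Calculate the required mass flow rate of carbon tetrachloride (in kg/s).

ṁ_c = 64.9 kg/s

Heat released by hot stream: Q = 16.2 × 1.97 × (172 − 126) = 1468 kJ/s
Energy balance on cold side (adiabatic exchanger): Q = ṁ_c·Cp_c·(T_c,out − T_c,in)
ṁ_c = 1468 / [0.850 × (48.1 − 21.5)] = 64.929 kg/s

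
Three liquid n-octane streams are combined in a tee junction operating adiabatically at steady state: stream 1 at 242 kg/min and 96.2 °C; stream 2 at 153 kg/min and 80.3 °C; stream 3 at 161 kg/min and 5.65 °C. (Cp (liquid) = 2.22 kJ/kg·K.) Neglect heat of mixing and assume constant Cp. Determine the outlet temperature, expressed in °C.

No heat crosses the boundary, so H_out = H_in.
T_out = Σ ṁᵢCp,ᵢTᵢ / Σ ṁᵢCp,ᵢ
      = 80977 / 1234.3 = 65.604 °C

T_out = 65.6 °C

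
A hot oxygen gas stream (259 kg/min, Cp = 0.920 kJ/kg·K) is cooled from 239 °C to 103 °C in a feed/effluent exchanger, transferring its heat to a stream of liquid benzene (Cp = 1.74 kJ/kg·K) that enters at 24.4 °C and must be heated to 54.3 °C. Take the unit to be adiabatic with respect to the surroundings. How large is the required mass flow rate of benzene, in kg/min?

Heat released by hot stream: Q = 259 × 0.920 × (239 − 103) = 32406 kJ/min
Energy balance on cold side (adiabatic exchanger): Q = ṁ_c·Cp_c·(T_c,out − T_c,in)
ṁ_c = 32406 / [1.74 × (54.3 − 24.4)] = 622.88 kg/min

ṁ_c = 623 kg/min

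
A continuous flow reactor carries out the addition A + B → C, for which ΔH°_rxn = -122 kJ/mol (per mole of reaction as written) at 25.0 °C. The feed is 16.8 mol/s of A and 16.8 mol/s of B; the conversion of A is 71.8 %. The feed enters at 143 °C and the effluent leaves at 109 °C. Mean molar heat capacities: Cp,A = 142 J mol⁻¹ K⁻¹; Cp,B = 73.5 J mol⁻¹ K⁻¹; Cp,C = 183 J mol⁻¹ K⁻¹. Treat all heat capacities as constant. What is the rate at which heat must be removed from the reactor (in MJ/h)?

Extent of reaction ξ = 0.718 × 16.8 = 12.062 mol/s
Reaction term: ξ·ΔH°_rxn = 12.062 × -122 = -1471.6 kJ/s
Sensible, feed 143→25 °C: -427.21 kJ/s
Outlet flows (mol/s): A 4.7376, B 4.7376, C 12.062
Sensible, products 25→109 °C: 271.18 kJ/s
Q = ΔH = -1627.6 kJ/s = -1627.6 kW
Heat removed = 5859.5 MJ/h

Q_out = 5860 MJ/h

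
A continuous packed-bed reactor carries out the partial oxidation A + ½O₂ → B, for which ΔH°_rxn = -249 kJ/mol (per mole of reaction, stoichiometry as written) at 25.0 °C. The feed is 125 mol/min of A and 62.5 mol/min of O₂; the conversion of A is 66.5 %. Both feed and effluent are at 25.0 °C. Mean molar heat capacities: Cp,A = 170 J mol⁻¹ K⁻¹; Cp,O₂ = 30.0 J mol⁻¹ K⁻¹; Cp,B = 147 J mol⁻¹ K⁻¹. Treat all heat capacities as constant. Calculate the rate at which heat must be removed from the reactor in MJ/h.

Q_out = 1240 MJ/h

Extent of reaction ξ = 0.665 × 125 = 83.125 mol/min
Reaction term: ξ·ΔH°_rxn = 83.125 × -249 = -20698 kJ/min
Q = ΔH = -20698 kJ/min = -344.97 kW
Heat removed = 1241.9 MJ/h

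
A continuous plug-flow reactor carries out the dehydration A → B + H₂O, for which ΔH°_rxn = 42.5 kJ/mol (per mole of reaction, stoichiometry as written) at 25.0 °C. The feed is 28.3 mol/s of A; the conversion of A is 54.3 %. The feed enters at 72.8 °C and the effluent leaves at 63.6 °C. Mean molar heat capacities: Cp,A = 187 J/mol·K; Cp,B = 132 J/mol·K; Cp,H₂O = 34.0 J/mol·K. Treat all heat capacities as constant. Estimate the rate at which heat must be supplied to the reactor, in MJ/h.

Extent of reaction ξ = 0.543 × 28.3 = 15.367 mol/s
Reaction term: ξ·ΔH°_rxn = 15.367 × 42.5 = 653.09 kJ/s
Sensible, feed 72.8→25 °C: -252.96 kJ/s
Outlet flows (mol/s): A 12.933, B 15.367, H₂O 15.367
Sensible, products 25→63.6 °C: 191.82 kJ/s
Q = ΔH = 591.95 kJ/s = 591.95 kW
Heat supplied = 2131 MJ/h

Q_in = 2130 MJ/h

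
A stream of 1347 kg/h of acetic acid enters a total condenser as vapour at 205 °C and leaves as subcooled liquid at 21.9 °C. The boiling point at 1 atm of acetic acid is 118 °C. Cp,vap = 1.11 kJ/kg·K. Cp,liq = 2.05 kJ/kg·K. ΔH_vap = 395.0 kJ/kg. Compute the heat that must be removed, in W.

vapour 205→118 °C: -96.57 kJ/kg
condensation at 118 °C: -395 kJ/kg
liquid 118→21.9 °C: -197 kJ/kg
Δh = -96.57 + -395 + -197 = -688.57 kJ/kg
Q = ṁ·Δh = 1347 kg/h × -688.57 kJ/kg = -927510 kJ/h
|Q| = 257.64 kW = 257640 W

Q_c = 258000 W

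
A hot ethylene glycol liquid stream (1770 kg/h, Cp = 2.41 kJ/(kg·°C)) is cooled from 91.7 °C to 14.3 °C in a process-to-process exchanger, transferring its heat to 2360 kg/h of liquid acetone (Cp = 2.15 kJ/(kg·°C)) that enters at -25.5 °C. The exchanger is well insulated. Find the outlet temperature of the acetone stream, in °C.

Heat released by hot stream: Q = 1770 × 2.41 × (91.7 − 14.3) = 330170 kJ/h
Energy balance on cold side (adiabatic exchanger): Q = ṁ_c·Cp_c·(T_c,out − T_c,in)
T_c,out = -25.5 + 330170/(2360 × 2.15) = 39.57 °C

T_c,out = 39.6 °C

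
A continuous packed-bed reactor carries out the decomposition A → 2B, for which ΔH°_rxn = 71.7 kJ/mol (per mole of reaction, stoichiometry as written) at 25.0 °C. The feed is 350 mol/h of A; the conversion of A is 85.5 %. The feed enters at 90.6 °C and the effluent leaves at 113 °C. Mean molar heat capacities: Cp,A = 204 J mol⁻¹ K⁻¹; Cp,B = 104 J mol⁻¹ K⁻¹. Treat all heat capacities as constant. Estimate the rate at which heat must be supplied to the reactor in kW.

Extent of reaction ξ = 0.855 × 350 = 299.25 mol/h
Reaction term: ξ·ΔH°_rxn = 299.25 × 71.7 = 21456 kJ/h
Sensible, feed 90.6→25 °C: -4683.8 kJ/h
Outlet flows (mol/h): A 50.75, B 598.5
Sensible, products 25→113 °C: 6388.5 kJ/h
Q = ΔH = 23161 kJ/h = 6.4336 kW
Heat supplied = 6.4336 kW

Q_in = 6.43 kW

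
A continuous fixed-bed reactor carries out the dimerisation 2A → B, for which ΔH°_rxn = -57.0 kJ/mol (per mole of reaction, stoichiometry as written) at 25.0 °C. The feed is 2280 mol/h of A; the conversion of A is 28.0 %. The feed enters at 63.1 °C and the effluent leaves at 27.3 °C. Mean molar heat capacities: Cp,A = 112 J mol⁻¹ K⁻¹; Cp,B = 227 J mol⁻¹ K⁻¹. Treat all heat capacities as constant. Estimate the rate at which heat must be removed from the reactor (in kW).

Q_out = 7.59 kW

Extent of reaction ξ = 0.280 × 2280 / 2 = 319.2 mol/h
Reaction term: ξ·ΔH°_rxn = 319.2 × -57.0 = -18194 kJ/h
Sensible, feed 63.1→25 °C: -9729.2 kJ/h
Outlet flows (mol/h): A 1641.6, B 319.2
Sensible, products 25→27.3 °C: 589.53 kJ/h
Q = ΔH = -27334 kJ/h = -7.5928 kW
Heat removed = 7.5928 kW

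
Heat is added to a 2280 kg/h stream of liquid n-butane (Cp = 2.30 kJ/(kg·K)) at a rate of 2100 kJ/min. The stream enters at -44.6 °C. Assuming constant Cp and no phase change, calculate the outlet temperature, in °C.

T_out = -20.6 °C

Q = 2100 kJ/min = 126000 kJ/h
ΔT = Q/(ṁ·Cp) = 126000/(2280×2.30) = 24.027 K
T_out = -44.6 + 24.027 = -20.573 °C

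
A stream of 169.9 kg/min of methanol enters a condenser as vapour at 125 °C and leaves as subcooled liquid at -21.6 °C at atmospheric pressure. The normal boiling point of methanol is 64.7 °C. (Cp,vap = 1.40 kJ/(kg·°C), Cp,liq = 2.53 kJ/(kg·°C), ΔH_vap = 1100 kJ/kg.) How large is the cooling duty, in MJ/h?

vapour 125→64.7 °C: -84.42 kJ/kg
condensation at 64.7 °C: -1100 kJ/kg
liquid 64.7→-21.6 °C: -218.34 kJ/kg
Δh = -84.42 + -1100 + -218.34 = -1402.8 kJ/kg
Q = ṁ·Δh = 169.9 kg/min × -1402.8 kJ/kg = -238330 kJ/min
|Q| = 3972.1 kW = 14300 MJ/h

Q_c = 14300 MJ/h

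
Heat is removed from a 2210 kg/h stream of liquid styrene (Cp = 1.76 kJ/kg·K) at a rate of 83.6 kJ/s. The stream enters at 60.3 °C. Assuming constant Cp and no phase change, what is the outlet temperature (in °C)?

Q = 83.6 kJ/s = 300960 kJ/h
ΔT = Q/(ṁ·Cp) = 300960/(2210×1.76) = 77.376 K
T_out = 60.3 − 77.376 = -17.076 °C

T_out = -17.1 °C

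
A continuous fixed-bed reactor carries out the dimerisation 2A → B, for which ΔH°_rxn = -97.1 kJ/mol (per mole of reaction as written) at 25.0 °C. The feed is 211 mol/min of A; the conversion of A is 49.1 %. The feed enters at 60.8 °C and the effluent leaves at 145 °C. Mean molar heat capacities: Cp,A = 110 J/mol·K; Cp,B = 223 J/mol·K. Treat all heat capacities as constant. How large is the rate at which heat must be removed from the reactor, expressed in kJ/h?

Q_out = 183000 kJ/h

Extent of reaction ξ = 0.491 × 211 / 2 = 51.8 mol/min
Reaction term: ξ·ΔH°_rxn = 51.8 × -97.1 = -5029.8 kJ/min
Sensible, feed 60.8→25 °C: -830.92 kJ/min
Outlet flows (mol/min): A 107.4, B 51.8
Sensible, products 25→145 °C: 2803.8 kJ/min
Q = ΔH = -3056.9 kJ/min = -50.948 kW
Heat removed = 183410 kJ/h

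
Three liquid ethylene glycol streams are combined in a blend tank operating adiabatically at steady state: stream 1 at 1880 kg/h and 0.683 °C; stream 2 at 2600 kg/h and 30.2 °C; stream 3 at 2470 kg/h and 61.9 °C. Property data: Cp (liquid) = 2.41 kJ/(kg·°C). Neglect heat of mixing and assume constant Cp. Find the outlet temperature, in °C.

T_out = 33.5 °C

Adiabatic, steady state ⇒ Σ ṁᵢCp,ᵢ(T_out − Tᵢ) = 0
T_out = Σ ṁᵢCp,ᵢTᵢ / Σ ṁᵢCp,ᵢ
      = 560800 / 16750 = 33.482 °C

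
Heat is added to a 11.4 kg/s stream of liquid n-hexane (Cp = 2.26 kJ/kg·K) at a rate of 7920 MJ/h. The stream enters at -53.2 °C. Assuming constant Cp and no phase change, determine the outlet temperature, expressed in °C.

T_out = 32.2 °C

Q = 7920 MJ/h = 2200 kJ/s
ΔT = Q/(ṁ·Cp) = 2200/(11.4×2.26) = 85.39 K
T_out = -53.2 + 85.39 = 32.19 °C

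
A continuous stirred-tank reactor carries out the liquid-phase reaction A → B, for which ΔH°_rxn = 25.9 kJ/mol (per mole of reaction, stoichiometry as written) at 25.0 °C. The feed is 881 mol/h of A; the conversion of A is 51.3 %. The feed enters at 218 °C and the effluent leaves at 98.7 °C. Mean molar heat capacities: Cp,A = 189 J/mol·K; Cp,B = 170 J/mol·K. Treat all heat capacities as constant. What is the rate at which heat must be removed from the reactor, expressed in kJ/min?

Extent of reaction ξ = 0.513 × 881 = 451.95 mol/h
Reaction term: ξ·ΔH°_rxn = 451.95 × 25.9 = 11706 kJ/h
Sensible, feed 218→25 °C: -32136 kJ/h
Outlet flows (mol/h): A 429.05, B 451.95
Sensible, products 25→98.7 °C: 11639 kJ/h
Q = ΔH = -8791.8 kJ/h = -2.4422 kW
Heat removed = 146.53 kJ/min

Q_out = 147 kJ/min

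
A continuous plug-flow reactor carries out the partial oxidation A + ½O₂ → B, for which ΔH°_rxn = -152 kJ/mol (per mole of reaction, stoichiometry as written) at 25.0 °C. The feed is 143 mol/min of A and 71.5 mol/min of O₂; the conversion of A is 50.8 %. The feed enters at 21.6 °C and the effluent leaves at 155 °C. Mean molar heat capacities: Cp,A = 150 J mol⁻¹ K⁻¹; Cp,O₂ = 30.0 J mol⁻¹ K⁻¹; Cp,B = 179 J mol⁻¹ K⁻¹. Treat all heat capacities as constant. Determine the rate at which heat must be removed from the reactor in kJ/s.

Extent of reaction ξ = 0.508 × 143 = 72.644 mol/min
Reaction term: ξ·ΔH°_rxn = 72.644 × -152 = -11042 kJ/min
Sensible, feed 21.6→25 °C: 80.223 kJ/min
Outlet flows (mol/min): A 70.356, O₂ 35.178, B 72.644
Sensible, products 25→155 °C: 3199.6 kJ/min
Q = ΔH = -7762.1 kJ/min = -129.37 kW
Heat removed = 129.37 kJ/s

Q_out = 129 kJ/s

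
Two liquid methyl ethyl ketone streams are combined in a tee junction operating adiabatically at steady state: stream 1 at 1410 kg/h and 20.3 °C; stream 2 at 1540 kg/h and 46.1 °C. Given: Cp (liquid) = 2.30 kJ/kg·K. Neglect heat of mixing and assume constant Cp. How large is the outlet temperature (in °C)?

Energy balance with Q = 0: Σ ṁᵢCp,ᵢ(T_out − Tᵢ) = 0
T_out = Σ ṁᵢCp,ᵢTᵢ / Σ ṁᵢCp,ᵢ
      = 229120 / 6785 = 33.768 °C

T_out = 33.8 °C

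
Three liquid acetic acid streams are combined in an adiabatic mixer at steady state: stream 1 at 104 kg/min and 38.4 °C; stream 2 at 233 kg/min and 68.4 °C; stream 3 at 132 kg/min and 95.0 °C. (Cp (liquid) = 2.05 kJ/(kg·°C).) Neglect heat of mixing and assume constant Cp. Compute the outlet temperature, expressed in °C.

T_out = 69.2 °C

No heat crosses the boundary, so H_out = H_in.
T_out = Σ ṁᵢCp,ᵢTᵢ / Σ ṁᵢCp,ᵢ
      = 66565 / 961.45 = 69.234 °C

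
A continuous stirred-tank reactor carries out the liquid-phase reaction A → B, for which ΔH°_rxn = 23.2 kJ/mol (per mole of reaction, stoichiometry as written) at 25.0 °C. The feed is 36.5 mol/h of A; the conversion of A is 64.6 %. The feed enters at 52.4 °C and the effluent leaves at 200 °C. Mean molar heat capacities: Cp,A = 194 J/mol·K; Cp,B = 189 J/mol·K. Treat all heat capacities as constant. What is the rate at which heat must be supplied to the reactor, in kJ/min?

Q_in = 26.2 kJ/min

Extent of reaction ξ = 0.646 × 36.5 = 23.579 mol/h
Reaction term: ξ·ΔH°_rxn = 23.579 × 23.2 = 547.03 kJ/h
Sensible, feed 52.4→25 °C: -194.02 kJ/h
Outlet flows (mol/h): A 12.921, B 23.579
Sensible, products 25→200 °C: 1218.5 kJ/h
Q = ΔH = 1571.6 kJ/h = 0.43654 kW
Heat supplied = 26.193 kJ/min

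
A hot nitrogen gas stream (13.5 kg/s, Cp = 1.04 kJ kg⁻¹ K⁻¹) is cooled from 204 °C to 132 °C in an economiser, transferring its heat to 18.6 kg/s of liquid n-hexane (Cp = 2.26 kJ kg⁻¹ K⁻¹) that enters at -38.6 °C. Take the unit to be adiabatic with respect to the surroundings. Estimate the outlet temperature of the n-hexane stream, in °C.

Heat released by hot stream: Q = 13.5 × 1.04 × (204 − 132) = 1010.9 kJ/s
Energy balance on cold side (adiabatic exchanger): Q = ṁ_c·Cp_c·(T_c,out − T_c,in)
T_c,out = -38.6 + 1010.9/(18.6 × 2.26) = -14.552 °C

T_c,out = -14.6 °C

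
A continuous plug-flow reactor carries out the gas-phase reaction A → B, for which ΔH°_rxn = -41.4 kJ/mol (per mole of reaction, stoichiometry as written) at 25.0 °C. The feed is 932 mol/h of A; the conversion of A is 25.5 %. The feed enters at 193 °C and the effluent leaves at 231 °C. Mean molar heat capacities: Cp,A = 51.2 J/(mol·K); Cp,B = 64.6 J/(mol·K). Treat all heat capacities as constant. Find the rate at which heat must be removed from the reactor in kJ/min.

Q_out = 123 kJ/min

Extent of reaction ξ = 0.255 × 932 = 237.66 mol/h
Reaction term: ξ·ΔH°_rxn = 237.66 × -41.4 = -9839.1 kJ/h
Sensible, feed 193→25 °C: -8016.7 kJ/h
Outlet flows (mol/h): A 694.34, B 237.66
Sensible, products 25→231 °C: 10486 kJ/h
Q = ΔH = -7369.8 kJ/h = -2.0472 kW
Heat removed = 122.83 kJ/min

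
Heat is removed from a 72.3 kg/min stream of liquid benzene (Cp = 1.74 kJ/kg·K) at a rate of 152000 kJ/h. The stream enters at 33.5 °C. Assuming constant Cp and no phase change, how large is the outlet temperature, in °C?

Q = 152000 kJ/h = 2533.3 kJ/min
ΔT = Q/(ṁ·Cp) = 2533.3/(72.3×1.74) = 20.137 K
T_out = 33.5 − 20.137 = 13.363 °C

T_out = 13.4 °C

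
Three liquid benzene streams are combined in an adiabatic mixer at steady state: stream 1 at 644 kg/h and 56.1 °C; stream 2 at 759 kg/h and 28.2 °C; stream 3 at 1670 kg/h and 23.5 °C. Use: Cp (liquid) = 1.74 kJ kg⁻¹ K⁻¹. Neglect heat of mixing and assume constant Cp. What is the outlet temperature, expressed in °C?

Energy balance with Q = 0: Σ ṁᵢCp,ᵢ(T_out − Tᵢ) = 0
T_out = Σ ṁᵢCp,ᵢTᵢ / Σ ṁᵢCp,ᵢ
      = 168390 / 5347 = 31.493 °C

T_out = 31.5 °C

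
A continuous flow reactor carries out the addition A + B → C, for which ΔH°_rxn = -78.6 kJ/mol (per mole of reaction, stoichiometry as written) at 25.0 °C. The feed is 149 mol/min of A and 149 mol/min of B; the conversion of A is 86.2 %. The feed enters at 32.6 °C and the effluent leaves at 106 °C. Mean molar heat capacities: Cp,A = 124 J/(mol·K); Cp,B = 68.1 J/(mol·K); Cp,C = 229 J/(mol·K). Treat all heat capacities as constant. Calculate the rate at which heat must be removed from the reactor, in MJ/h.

Extent of reaction ξ = 0.862 × 149 = 128.44 mol/min
Reaction term: ξ·ΔH°_rxn = 128.44 × -78.6 = -10095 kJ/min
Sensible, feed 32.6→25 °C: -217.53 kJ/min
Outlet flows (mol/min): A 20.562, B 20.562, C 128.44
Sensible, products 25→106 °C: 2702.3 kJ/min
Q = ΔH = -7610.4 kJ/min = -126.84 kW
Heat removed = 456.63 MJ/h

Q_out = 457 MJ/h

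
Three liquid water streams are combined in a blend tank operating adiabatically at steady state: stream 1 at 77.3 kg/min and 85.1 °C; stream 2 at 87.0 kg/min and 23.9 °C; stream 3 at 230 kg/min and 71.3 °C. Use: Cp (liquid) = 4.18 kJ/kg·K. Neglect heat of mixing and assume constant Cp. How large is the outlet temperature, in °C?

No heat crosses the boundary, so H_out = H_in.
Σ ṁᵢCp,ᵢTᵢ = 77.3×4.18×85.1 + 87.0×4.18×23.9 + 230×4.18×71.3 = 104740
Σ ṁᵢCp,ᵢ = 77.3×4.18 + 87.0×4.18 + 230×4.18 = 1648.2
T_out = 104740 / 1648.2 = 63.547 °C

T_out = 63.5 °C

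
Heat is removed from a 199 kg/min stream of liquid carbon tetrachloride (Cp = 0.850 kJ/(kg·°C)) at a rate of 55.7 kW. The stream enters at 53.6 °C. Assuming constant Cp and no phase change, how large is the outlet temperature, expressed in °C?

T_out = 33.8 °C

Q = 55.7 kW = 3342 kJ/min
ΔT = Q/(ṁ·Cp) = 3342/(199×0.850) = 19.758 K
T_out = 53.6 − 19.758 = 33.842 °C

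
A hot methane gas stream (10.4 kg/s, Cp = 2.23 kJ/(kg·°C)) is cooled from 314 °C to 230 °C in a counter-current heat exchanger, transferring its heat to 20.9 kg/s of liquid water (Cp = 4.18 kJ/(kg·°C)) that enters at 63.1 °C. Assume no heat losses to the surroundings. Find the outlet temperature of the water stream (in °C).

Heat released by hot stream: Q = 10.4 × 2.23 × (314 − 230) = 1948.1 kJ/s
Energy balance on cold side (adiabatic exchanger): Q = ṁ_c·Cp_c·(T_c,out − T_c,in)
T_c,out = 63.1 + 1948.1/(20.9 × 4.18) = 85.399 °C

T_c,out = 85.4 °C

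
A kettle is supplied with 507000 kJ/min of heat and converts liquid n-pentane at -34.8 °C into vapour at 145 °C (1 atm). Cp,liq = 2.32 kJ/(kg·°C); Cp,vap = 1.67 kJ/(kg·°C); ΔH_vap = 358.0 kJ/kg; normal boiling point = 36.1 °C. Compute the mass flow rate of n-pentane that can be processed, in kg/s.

Δh = 2.32×(36.1−-34.8) + 358.0 + 1.67×(145−36.1) = 704.35 kJ/kg
Q = 507000 kJ/min = 8450 kJ/s = 8450 kJ/s
ṁ = Q/Δh = 8450 / 704.35 = 11.997 kg/s

ṁ = 12.0 kg/s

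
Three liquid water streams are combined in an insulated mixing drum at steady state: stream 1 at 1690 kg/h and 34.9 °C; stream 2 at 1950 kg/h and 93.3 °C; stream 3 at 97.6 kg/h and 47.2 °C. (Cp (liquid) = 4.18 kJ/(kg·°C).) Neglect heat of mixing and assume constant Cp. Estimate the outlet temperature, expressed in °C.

Energy balance with Q = 0: Σ ṁᵢCp,ᵢ(T_out − Tᵢ) = 0
T_out = Σ ṁᵢCp,ᵢTᵢ / Σ ṁᵢCp,ᵢ
      = 1.0263e+06 / 15623 = 65.69 °C

T_out = 65.7 °C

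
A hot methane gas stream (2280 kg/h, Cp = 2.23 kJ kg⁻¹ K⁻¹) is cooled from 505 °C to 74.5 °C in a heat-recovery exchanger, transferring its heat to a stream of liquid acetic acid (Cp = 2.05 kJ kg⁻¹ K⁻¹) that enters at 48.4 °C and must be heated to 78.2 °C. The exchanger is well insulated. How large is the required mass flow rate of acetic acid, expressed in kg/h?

ṁ_c = 35800 kg/h

Heat released by hot stream: Q = 2280 × 2.23 × (505 − 74.5) = 2.1888e+06 kJ/h
Energy balance on cold side (adiabatic exchanger): Q = ṁ_c·Cp_c·(T_c,out − T_c,in)
ṁ_c = 2.1888e+06 / [2.05 × (78.2 − 48.4)] = 35830 kg/h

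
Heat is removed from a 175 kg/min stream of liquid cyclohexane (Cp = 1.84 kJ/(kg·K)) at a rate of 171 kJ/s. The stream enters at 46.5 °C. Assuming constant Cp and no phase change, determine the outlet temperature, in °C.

Q = 171 kJ/s = 10260 kJ/min
ΔT = Q/(ṁ·Cp) = 10260/(175×1.84) = 31.863 K
T_out = 46.5 − 31.863 = 14.637 °C

T_out = 14.6 °C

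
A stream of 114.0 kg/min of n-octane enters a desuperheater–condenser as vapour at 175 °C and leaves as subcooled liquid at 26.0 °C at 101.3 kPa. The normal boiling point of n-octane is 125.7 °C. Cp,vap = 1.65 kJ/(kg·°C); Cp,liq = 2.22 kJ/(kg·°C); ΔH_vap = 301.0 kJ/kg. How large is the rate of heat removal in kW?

Q_c = 1150 kW

vapour 175→125.7 °C: -81.345 kJ/kg
condensation at 125.7 °C: -301 kJ/kg
liquid 125.7→26.0 °C: -221.33 kJ/kg
Δh = -81.345 + -301 + -221.33 = -603.68 kJ/kg
Q = ṁ·Δh = 114.0 kg/min × -603.68 kJ/kg = -68819 kJ/min
|Q| = 1147 kW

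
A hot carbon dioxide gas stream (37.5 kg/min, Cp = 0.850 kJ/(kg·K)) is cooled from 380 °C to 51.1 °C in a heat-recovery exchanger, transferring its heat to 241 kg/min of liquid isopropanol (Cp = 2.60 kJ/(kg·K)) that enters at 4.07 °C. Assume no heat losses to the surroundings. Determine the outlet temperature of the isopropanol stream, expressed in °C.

T_c,out = 20.8 °C

Heat released by hot stream: Q = 37.5 × 0.850 × (380 − 51.1) = 10484 kJ/min
Energy balance on cold side (adiabatic exchanger): Q = ṁ_c·Cp_c·(T_c,out − T_c,in)
T_c,out = 4.07 + 10484/(241 × 2.60) = 20.801 °C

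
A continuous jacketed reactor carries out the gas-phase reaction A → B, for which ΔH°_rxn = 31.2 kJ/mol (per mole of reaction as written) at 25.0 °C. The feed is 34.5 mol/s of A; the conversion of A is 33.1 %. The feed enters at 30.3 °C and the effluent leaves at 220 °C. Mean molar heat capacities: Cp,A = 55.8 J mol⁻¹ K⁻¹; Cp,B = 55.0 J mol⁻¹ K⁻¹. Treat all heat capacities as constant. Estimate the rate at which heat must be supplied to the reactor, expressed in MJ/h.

Extent of reaction ξ = 0.331 × 34.5 = 11.42 mol/s
Reaction term: ξ·ΔH°_rxn = 11.42 × 31.2 = 356.29 kJ/s
Sensible, feed 30.3→25 °C: -10.203 kJ/s
Outlet flows (mol/s): A 23.081, B 11.42
Sensible, products 25→220 °C: 373.61 kJ/s
Q = ΔH = 719.7 kJ/s = 719.7 kW
Heat supplied = 2590.9 MJ/h

Q_in = 2590 MJ/h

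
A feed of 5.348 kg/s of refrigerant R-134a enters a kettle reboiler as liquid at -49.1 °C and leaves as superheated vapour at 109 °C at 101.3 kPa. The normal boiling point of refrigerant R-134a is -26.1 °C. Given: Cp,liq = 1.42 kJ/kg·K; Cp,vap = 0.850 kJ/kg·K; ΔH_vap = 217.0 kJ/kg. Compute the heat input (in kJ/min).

liquid -49.1→-26.1 °C: 32.66 kJ/kg
vaporisation at -26.1 °C: 217 kJ/kg
vapour -26.1→109 °C: 114.83 kJ/kg
Δh = 32.66 + 217 + 114.83 = 364.5 kJ/kg
Q = ṁ·Δh = 5.348 kg/s × 364.5 kJ/kg = 1949.3 kJ/s
|Q| = 1949.3 kW = 116960 kJ/min

Q = 117000 kJ/min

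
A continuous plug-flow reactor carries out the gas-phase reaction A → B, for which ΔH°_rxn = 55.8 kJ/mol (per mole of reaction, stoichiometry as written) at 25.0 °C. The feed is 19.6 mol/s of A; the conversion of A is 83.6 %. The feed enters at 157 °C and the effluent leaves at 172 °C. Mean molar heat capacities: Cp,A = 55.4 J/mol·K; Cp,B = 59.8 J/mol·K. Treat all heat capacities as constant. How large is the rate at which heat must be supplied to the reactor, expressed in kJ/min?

Extent of reaction ξ = 0.836 × 19.6 = 16.386 mol/s
Reaction term: ξ·ΔH°_rxn = 16.386 × 55.8 = 914.32 kJ/s
Sensible, feed 157→25 °C: -143.33 kJ/s
Outlet flows (mol/s): A 3.2144, B 16.386
Sensible, products 25→172 °C: 170.22 kJ/s
Q = ΔH = 941.2 kJ/s = 941.2 kW
Heat supplied = 56472 kJ/min

Q_in = 56500 kJ/min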